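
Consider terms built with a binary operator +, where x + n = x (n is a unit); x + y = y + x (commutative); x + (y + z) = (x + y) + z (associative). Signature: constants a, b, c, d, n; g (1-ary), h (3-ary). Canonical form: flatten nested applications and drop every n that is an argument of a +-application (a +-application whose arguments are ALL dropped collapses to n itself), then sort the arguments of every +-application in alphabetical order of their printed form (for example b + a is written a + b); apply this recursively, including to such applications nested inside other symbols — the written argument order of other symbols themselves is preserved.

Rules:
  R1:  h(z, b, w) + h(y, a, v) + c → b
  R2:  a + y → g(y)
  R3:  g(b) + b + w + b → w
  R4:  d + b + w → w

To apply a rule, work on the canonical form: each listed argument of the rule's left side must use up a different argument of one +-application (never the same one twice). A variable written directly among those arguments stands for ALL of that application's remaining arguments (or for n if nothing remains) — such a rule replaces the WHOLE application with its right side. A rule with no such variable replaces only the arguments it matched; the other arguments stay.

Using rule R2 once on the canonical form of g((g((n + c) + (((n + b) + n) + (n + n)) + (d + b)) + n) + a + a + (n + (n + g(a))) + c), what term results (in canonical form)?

Canonical form:  g(a + a + c + g(a) + g(b + b + c + d))
Apply R2:  consuming a;  y := a + c + g(a) + g(b + b + c + d)
The variable takes the whole remainder — replace the entire application.
New term:  g(g(a + c + g(a) + g(b + b + c + d)))

Answer: g(g(a + c + g(a) + g(b + b + c + d)))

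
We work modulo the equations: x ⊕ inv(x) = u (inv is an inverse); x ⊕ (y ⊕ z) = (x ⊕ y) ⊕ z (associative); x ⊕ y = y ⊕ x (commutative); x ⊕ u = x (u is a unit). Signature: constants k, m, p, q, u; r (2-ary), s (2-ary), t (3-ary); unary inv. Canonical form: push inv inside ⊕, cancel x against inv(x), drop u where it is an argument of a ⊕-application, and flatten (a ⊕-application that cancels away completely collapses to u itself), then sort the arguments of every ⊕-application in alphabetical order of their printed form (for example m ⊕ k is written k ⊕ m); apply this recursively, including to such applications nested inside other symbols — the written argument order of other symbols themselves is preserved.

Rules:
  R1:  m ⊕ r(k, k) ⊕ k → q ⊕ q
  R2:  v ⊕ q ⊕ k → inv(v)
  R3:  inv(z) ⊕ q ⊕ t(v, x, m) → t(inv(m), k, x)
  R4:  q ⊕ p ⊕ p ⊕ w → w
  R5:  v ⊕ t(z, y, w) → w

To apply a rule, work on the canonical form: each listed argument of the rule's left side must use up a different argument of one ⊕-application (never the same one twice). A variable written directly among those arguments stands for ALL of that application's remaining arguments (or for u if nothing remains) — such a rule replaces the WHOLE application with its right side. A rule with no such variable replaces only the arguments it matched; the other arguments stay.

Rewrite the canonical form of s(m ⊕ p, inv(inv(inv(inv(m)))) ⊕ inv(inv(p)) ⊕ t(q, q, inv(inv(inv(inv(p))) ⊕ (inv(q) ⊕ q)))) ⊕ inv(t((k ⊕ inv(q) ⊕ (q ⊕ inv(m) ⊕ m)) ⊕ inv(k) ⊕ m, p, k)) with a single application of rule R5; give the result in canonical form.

Canonical form:  inv(t(m, p, k)) ⊕ s(m ⊕ p, m ⊕ p ⊕ t(q, q, p))
Apply R5:  consuming t(q, q, p);  v := m ⊕ p, w := p, y := q, z := q
The extension variable absorbs all remaining arguments, so the whole application is rewritten.
New term:  inv(t(m, p, k)) ⊕ s(m ⊕ p, p)

Answer: inv(t(m, p, k)) ⊕ s(m ⊕ p, p)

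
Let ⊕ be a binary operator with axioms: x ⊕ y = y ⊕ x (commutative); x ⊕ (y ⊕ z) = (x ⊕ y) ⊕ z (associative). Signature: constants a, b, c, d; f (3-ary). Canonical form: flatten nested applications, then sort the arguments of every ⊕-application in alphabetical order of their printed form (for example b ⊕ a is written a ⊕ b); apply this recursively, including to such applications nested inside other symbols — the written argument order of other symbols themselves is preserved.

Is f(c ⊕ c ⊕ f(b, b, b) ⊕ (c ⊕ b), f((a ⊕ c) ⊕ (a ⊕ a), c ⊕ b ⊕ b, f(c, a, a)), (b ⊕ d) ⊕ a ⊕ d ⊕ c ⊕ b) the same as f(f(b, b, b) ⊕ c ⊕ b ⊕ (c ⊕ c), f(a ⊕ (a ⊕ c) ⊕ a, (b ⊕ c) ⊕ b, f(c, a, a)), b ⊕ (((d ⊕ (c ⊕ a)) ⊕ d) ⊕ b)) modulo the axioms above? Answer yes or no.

Answer: yes — both canonical forms are f(b ⊕ c ⊕ c ⊕ c ⊕ f(b, b, b), f(a ⊕ a ⊕ a ⊕ c, b ⊕ b ⊕ c, f(c, a, a)), a ⊕ b ⊕ b ⊕ c ⊕ d ⊕ d)

Derivation:
Left:  f(c ⊕ c ⊕ f(b, b, b) ⊕ (c ⊕ b), f((a ⊕ c) ⊕ (a ⊕ a), c ⊕ b ⊕ b, f(c, a, a)), (b ⊕ d) ⊕ a ⊕ d ⊕ c ⊕ b)
  Descend into:  c ⊕ c ⊕ f(b, b, b) ⊕ (c ⊕ b)
  Flatten:  c ⊕ c ⊕ f(b, b, b) ⊕ c ⊕ b
  Order the arguments:  b ⊕ c ⊕ c ⊕ c ⊕ f(b, b, b)
  Rebuild:  f(b ⊕ c ⊕ c ⊕ c ⊕ f(b, b, b), f(a ⊕ a ⊕ a ⊕ c, b ⊕ b ⊕ c, f(c, a, a)), a ⊕ b ⊕ b ⊕ c ⊕ d ⊕ d)
Right:  f(f(b, b, b) ⊕ c ⊕ b ⊕ (c ⊕ c), f(a ⊕ (a ⊕ c) ⊕ a, (b ⊕ c) ⊕ b, f(c, a, a)), b ⊕ (((d ⊕ (c ⊕ a)) ⊕ d) ⊕ b))
  Focus inside:  b ⊕ (((d ⊕ (c ⊕ a)) ⊕ d) ⊕ b)
  Un-nest:  b ⊕ d ⊕ c ⊕ a ⊕ d ⊕ b
  Sort:  a ⊕ b ⊕ b ⊕ c ⊕ d ⊕ d
  Reassemble:  f(b ⊕ c ⊕ c ⊕ c ⊕ f(b, b, b), f(a ⊕ a ⊕ a ⊕ c, b ⊕ b ⊕ c, f(c, a, a)), a ⊕ b ⊕ b ⊕ c ⊕ d ⊕ d)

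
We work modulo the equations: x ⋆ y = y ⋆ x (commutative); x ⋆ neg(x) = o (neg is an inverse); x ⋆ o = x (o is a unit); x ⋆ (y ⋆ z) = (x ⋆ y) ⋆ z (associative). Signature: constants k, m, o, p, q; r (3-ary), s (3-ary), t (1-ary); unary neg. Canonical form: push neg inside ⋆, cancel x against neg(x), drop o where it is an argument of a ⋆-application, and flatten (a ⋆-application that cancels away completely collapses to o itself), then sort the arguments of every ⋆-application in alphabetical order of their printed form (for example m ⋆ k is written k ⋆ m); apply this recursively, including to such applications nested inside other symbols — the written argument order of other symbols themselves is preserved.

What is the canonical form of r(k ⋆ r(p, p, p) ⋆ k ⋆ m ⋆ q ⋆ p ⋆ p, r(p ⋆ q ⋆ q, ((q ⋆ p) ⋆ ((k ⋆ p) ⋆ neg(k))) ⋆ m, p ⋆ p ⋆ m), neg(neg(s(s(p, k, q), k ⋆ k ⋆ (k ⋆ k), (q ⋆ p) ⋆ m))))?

Answer: r(k ⋆ k ⋆ m ⋆ p ⋆ p ⋆ q ⋆ r(p, p, p), r(p ⋆ q ⋆ q, m ⋆ p ⋆ p ⋆ q, m ⋆ p ⋆ p), s(s(p, k, q), k ⋆ k ⋆ k ⋆ k, m ⋆ p ⋆ q))

Derivation:
Work inside:  ((q ⋆ p) ⋆ ((k ⋆ p) ⋆ neg(k))) ⋆ m
Cancel:  k cancels
Combine occurrences:  q ⋆ p ⋆ p ⋆ m
Order the arguments:  m ⋆ p ⋆ p ⋆ q
Reassemble:  r(k ⋆ k ⋆ m ⋆ p ⋆ p ⋆ q ⋆ r(p, p, p), r(p ⋆ q ⋆ q, m ⋆ p ⋆ p ⋆ q, m ⋆ p ⋆ p), s(s(p, k, q), k ⋆ k ⋆ k ⋆ k, m ⋆ p ⋆ q))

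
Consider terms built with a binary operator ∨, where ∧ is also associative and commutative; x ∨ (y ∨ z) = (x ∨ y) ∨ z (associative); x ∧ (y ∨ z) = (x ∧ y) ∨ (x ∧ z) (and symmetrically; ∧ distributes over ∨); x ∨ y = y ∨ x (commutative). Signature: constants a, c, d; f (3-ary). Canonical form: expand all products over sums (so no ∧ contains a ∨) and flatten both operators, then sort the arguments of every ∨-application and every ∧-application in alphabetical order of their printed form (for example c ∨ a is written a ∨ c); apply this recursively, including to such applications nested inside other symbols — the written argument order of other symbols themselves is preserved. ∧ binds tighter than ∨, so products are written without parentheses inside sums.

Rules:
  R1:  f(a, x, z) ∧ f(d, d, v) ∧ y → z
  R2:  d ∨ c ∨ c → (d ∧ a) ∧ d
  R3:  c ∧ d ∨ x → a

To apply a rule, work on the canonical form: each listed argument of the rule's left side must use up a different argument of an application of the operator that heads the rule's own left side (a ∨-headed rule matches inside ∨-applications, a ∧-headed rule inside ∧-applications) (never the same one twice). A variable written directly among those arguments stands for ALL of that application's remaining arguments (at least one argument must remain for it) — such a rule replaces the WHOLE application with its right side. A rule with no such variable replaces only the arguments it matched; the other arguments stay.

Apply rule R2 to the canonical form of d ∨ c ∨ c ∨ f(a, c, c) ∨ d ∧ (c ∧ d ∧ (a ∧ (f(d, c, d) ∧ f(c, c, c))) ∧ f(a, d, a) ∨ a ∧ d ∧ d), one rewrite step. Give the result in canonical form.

Canonical form:  a ∧ c ∧ d ∧ d ∧ f(a, d, a) ∧ f(c, c, c) ∧ f(d, c, d) ∨ a ∧ d ∧ d ∧ d ∨ c ∨ c ∨ d ∨ f(a, c, c)
Apply R2:  consuming c, c, d
New term:  a ∧ c ∧ d ∧ d ∧ f(a, d, a) ∧ f(c, c, c) ∧ f(d, c, d) ∨ a ∧ d ∧ d ∨ a ∧ d ∧ d ∧ d ∨ f(a, c, c)

Answer: a ∧ c ∧ d ∧ d ∧ f(a, d, a) ∧ f(c, c, c) ∧ f(d, c, d) ∨ a ∧ d ∧ d ∨ a ∧ d ∧ d ∧ d ∨ f(a, c, c)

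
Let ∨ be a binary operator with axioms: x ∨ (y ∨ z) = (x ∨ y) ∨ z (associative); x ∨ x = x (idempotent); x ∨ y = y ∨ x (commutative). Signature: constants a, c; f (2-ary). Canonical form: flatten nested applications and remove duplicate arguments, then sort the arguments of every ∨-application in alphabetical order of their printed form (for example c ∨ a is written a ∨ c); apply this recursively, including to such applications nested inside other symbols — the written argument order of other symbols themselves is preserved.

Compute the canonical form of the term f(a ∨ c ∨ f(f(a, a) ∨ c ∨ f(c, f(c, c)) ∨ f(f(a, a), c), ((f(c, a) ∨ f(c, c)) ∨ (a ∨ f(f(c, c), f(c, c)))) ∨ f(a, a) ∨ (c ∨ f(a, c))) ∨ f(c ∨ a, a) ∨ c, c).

Answer: f(a ∨ c ∨ f(a ∨ c, a) ∨ f(c ∨ f(a, a) ∨ f(c, f(c, c)) ∨ f(f(a, a), c), a ∨ c ∨ f(a, a) ∨ f(a, c) ∨ f(c, a) ∨ f(c, c) ∨ f(f(c, c), f(c, c))), c)

Derivation:
Work inside:  a ∨ c ∨ f(f(a, a) ∨ c ∨ f(c, f(c, c)) ∨ f(f(a, a), c), ((f(c, a) ∨ f(c, c)) ∨ (a ∨ f(f(c, c), f(c, c)))) ∨ f(a, a) ∨ (c ∨ f(a, c))) ∨ f(c ∨ a, a) ∨ c
Simplify inside:  f(f(a, a) ∨ c ∨ f(c, f(c, c)) ∨ f(f(a, a), c), ((f(c, a) ∨ f(c, c)) ∨ (a ∨ f(f(c, c), f(c, c)))) ∨ f(a, a) ∨ (c ∨ f(a, c)))  →  f(c ∨ f(a, a) ∨ f(c, f(c, c)) ∨ f(f(a, a), c), a ∨ c ∨ f(a, a) ∨ f(a, c) ∨ f(c, a) ∨ f(c, c) ∨ f(f(c, c), f(c, c)))
Inside:  f(c ∨ a, a)  →  f(a ∨ c, a)
Idempotence:  drop duplicate c
Sort:  a ∨ c ∨ f(a ∨ c, a) ∨ f(c ∨ f(a, a) ∨ f(c, f(c, c)) ∨ f(f(a, a), c), a ∨ c ∨ f(a, a) ∨ f(a, c) ∨ f(c, a) ∨ f(c, c) ∨ f(f(c, c), f(c, c)))
Put back:  f(a ∨ c ∨ f(a ∨ c, a) ∨ f(c ∨ f(a, a) ∨ f(c, f(c, c)) ∨ f(f(a, a), c), a ∨ c ∨ f(a, a) ∨ f(a, c) ∨ f(c, a) ∨ f(c, c) ∨ f(f(c, c), f(c, c))), c)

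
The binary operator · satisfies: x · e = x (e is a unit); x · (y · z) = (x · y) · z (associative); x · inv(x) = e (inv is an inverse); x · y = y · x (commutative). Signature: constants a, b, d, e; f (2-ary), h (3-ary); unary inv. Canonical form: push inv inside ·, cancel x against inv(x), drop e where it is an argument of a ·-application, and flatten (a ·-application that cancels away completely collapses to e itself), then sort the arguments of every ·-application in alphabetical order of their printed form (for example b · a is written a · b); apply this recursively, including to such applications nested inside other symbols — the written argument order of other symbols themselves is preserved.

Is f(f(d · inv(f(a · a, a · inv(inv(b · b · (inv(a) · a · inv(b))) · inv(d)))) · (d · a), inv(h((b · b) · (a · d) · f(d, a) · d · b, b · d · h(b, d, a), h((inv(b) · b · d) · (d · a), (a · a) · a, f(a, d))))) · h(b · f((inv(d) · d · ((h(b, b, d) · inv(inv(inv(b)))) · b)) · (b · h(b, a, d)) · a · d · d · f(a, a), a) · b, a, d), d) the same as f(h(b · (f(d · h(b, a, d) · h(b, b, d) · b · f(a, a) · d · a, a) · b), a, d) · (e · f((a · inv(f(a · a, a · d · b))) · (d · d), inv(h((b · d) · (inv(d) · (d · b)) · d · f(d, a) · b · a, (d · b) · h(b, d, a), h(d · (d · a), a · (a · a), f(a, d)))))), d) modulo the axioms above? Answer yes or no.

Answer: yes — both canonical forms are f(f(a · d · d · inv(f(a · a, a · b · d)), inv(h(a · b · b · b · d · d · f(d, a), b · d · h(b, d, a), h(a · d · d, a · a · a, f(a, d))))) · h(b · b · f(a · b · d · d · f(a, a) · h(b, a, d) · h(b, b, d), a), a, d), d)

Derivation:
Left:  f(f(d · inv(f(a · a, a · inv(inv(b · b · (inv(a) · a · inv(b))) · inv(d)))) · (d · a), inv(h((b · b) · (a · d) · f(d, a) · d · b, b · d · h(b, d, a), h((inv(b) · b · d) · (d · a), (a · a) · a, f(a, d))))) · h(b · f((inv(d) · d · ((h(b, b, d) · inv(inv(inv(b)))) · b)) · (b · h(b, a, d)) · a · d · d · f(a, a), a) · b, a, d), d)
  Focus inside:  f(d · inv(f(a · a, a · inv(inv(b · b · (inv(a) · a · inv(b))) · inv(d)))) · (d · a), inv(h((b · b) · (a · d) · f(d, a) · d · b, b · d · h(b, d, a), h((inv(b) · b · d) · (d · a), (a · a) · a, f(a, d))))) · h(b · f((inv(d) · d · ((h(b, b, d) · inv(inv(inv(b)))) · b)) · (b · h(b, a, d)) · a · d · d · f(a, a), a) · b, a, d)
  Push inv inside:  distribute inv over · and collapse double inv
  Collect terms:  f(a · d · d · inv(f(a · a, a · b · d)), inv(h(a · b · b · b · d · d · f(d, a), b · d · h(b, d, a), h(a · d · d, a · a · a, f(a, d))))) · h(b · b · f(a · b · d · d · f(a, a) · h(b, a, d) · h(b, b, d), a), a, d)
  Put back:  f(f(a · d · d · inv(f(a · a, a · b · d)), inv(h(a · b · b · b · d · d · f(d, a), b · d · h(b, d, a), h(a · d · d, a · a · a, f(a, d))))) · h(b · b · f(a · b · d · d · f(a, a) · h(b, a, d) · h(b, b, d), a), a, d), d)
Right:  f(h(b · (f(d · h(b, a, d) · h(b, b, d) · b · f(a, a) · d · a, a) · b), a, d) · (e · f((a · inv(f(a · a, a · d · b))) · (d · d), inv(h((b · d) · (inv(d) · (d · b)) · d · f(d, a) · b · a, (d · b) · h(b, d, a), h(d · (d · a), a · (a · a), f(a, d)))))), d)
  Focus inside:  h(b · (f(d · h(b, a, d) · h(b, b, d) · b · f(a, a) · d · a, a) · b), a, d) · (e · f((a · inv(f(a · a, a · d · b))) · (d · d), inv(h((b · d) · (inv(d) · (d · b)) · d · f(d, a) · b · a, (d · b) · h(b, d, a), h(d · (d · a), a · (a · a), f(a, d))))))
  Combine occurrences:  h(b · b · f(a · b · d · d · f(a, a) · h(b, a, d) · h(b, b, d), a), a, d) · f(a · d · d · inv(f(a · a, a · b · d)), inv(h(a · b · b · b · d · d · f(d, a), b · d · h(b, d, a), h(a · d · d, a · a · a, f(a, d)))))
  Sort arguments:  f(a · d · d · inv(f(a · a, a · b · d)), inv(h(a · b · b · b · d · d · f(d, a), b · d · h(b, d, a), h(a · d · d, a · a · a, f(a, d))))) · h(b · b · f(a · b · d · d · f(a, a) · h(b, a, d) · h(b, b, d), a), a, d)
  Put back:  f(f(a · d · d · inv(f(a · a, a · b · d)), inv(h(a · b · b · b · d · d · f(d, a), b · d · h(b, d, a), h(a · d · d, a · a · a, f(a, d))))) · h(b · b · f(a · b · d · d · f(a, a) · h(b, a, d) · h(b, b, d), a), a, d), d)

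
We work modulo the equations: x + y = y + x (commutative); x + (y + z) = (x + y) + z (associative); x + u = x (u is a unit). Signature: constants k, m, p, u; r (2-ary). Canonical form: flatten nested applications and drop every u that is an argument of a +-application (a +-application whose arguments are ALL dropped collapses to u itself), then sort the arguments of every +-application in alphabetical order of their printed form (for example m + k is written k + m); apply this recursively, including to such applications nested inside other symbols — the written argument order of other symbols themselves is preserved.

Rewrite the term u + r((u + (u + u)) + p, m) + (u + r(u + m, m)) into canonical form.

Answer: r(m, m) + r(p, m)

Derivation:
Merge nested applications:  u + r((u + (u + u)) + p, m) + u + r(u + m, m)
Simplify inside:  r((u + (u + u)) + p, m)  →  r(p, m)
Inside:  r(u + m, m)  →  r(m, m)
Unit:  drop u (×2)
Order the arguments:  r(m, m) + r(p, m)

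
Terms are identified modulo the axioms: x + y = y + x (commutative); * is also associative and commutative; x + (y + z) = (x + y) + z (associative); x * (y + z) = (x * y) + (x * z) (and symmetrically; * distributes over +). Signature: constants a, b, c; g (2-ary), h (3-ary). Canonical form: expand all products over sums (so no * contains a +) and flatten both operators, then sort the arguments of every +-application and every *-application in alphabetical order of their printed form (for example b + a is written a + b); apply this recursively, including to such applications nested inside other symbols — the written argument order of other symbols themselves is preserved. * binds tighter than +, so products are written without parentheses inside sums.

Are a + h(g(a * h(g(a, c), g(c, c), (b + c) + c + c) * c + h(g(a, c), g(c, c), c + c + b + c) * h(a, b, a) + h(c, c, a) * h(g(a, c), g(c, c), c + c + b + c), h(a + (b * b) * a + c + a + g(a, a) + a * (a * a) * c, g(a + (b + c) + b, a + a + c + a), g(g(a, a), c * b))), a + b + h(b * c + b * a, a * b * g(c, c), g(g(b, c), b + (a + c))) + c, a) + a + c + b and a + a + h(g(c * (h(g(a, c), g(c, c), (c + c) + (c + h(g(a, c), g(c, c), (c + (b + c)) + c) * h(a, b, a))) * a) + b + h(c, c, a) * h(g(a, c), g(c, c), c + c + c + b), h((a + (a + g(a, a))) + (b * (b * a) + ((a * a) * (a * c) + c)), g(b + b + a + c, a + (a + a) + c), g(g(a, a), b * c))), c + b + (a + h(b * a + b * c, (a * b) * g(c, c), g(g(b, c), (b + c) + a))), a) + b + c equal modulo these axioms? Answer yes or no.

Answer: no — a + a + b + c + h(g(a * c * h(g(a, c), g(c, c), b + c + c + c) + h(a, b, a) * h(g(a, c), g(c, c), b + c + c + c) + h(c, c, a) * h(g(a, c), g(c, c), b + c + c + c), h(a + a + a * a * a * c + a * b * b + c + g(a, a), g(a + b + b + c, a + a + a + c), g(g(a, a), b * c))), a + b + c + h(a * b + b * c, a * b * g(c, c), g(g(b, c), a + b + c)), a) vs a + a + b + c + h(g(a * c * h(g(a, c), g(c, c), c + c + c + h(a, b, a) * h(g(a, c), g(c, c), b + c + c + c)) + b + h(c, c, a) * h(g(a, c), g(c, c), b + c + c + c), h(a + a + a * a * a * c + a * b * b + c + g(a, a), g(a + b + b + c, a + a + a + c), g(g(a, a), b * c))), a + b + c + h(a * b + b * c, a * b * g(c, c), g(g(b, c), a + b + c)), a)

Derivation:
Left:  a + h(g(a * h(g(a, c), g(c, c), (b + c) + c + c) * c + h(g(a, c), g(c, c), c + c + b + c) * h(a, b, a) + h(c, c, a) * h(g(a, c), g(c, c), c + c + b + c), h(a + (b * b) * a + c + a + g(a, a) + a * (a * a) * c, g(a + (b + c) + b, a + a + c + a), g(g(a, a), c * b))), a + b + h(b * c + b * a, a * b * g(c, c), g(g(b, c), b + (a + c))) + c, a) + a + c + b
  Merge nested applications:  a + h(g(a * c * h(g(a, c), g(c, c), b + c + c + c) + h(a, b, a) * h(g(a, c), g(c, c), b + c + c + c) + h(c, c, a) * h(g(a, c), g(c, c), b + c + c + c), h(a + a + a * a * a * c + a * b * b + c + g(a, a), g(a + b + b + c, a + a + a + c), g(g(a, a), b * c))), a + b + c + h(a * b + b * c, a * b * g(c, c), g(g(b, c), a + b + c)), a) + a + c + b
  Sort:  a + a + b + c + h(g(a * c * h(g(a, c), g(c, c), b + c + c + c) + h(a, b, a) * h(g(a, c), g(c, c), b + c + c + c) + h(c, c, a) * h(g(a, c), g(c, c), b + c + c + c), h(a + a + a * a * a * c + a * b * b + c + g(a, a), g(a + b + b + c, a + a + a + c), g(g(a, a), b * c))), a + b + c + h(a * b + b * c, a * b * g(c, c), g(g(b, c), a + b + c)), a)
Right:  a + a + h(g(c * (h(g(a, c), g(c, c), (c + c) + (c + h(g(a, c), g(c, c), (c + (b + c)) + c) * h(a, b, a))) * a) + b + h(c, c, a) * h(g(a, c), g(c, c), c + c + c + b), h((a + (a + g(a, a))) + (b * (b * a) + ((a * a) * (a * c) + c)), g(b + b + a + c, a + (a + a) + c), g(g(a, a), b * c))), c + b + (a + h(b * a + b * c, (a * b) * g(c, c), g(g(b, c), (b + c) + a))), a) + b + c
  Flatten:  a + a + h(g(a * c * h(g(a, c), g(c, c), c + c + c + h(a, b, a) * h(g(a, c), g(c, c), b + c + c + c)) + b + h(c, c, a) * h(g(a, c), g(c, c), b + c + c + c), h(a + a + a * a * a * c + a * b * b + c + g(a, a), g(a + b + b + c, a + a + a + c), g(g(a, a), b * c))), a + b + c + h(a * b + b * c, a * b * g(c, c), g(g(b, c), a + b + c)), a) + b + c
  Sort arguments:  a + a + b + c + h(g(a * c * h(g(a, c), g(c, c), c + c + c + h(a, b, a) * h(g(a, c), g(c, c), b + c + c + c)) + b + h(c, c, a) * h(g(a, c), g(c, c), b + c + c + c), h(a + a + a * a * a * c + a * b * b + c + g(a, a), g(a + b + b + c, a + a + a + c), g(g(a, a), b * c))), a + b + c + h(a * b + b * c, a * b * g(c, c), g(g(b, c), a + b + c)), a)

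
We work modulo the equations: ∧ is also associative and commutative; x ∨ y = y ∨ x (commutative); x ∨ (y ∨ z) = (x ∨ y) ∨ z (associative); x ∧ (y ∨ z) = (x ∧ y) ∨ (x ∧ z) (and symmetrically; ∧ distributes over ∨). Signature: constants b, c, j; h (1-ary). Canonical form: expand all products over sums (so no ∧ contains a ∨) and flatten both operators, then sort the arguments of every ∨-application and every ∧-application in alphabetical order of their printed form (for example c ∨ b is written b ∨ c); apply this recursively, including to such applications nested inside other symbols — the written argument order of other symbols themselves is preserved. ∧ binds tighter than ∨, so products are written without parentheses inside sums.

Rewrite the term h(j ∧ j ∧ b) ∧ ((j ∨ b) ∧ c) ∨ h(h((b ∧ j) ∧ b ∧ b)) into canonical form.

Answer: b ∧ c ∧ h(b ∧ j ∧ j) ∨ c ∧ h(b ∧ j ∧ j) ∧ j ∨ h(h(b ∧ b ∧ b ∧ j))

Derivation:
Expand:  c ∧ h(b ∧ j ∧ j) ∧ j ∨ b ∧ c ∧ h(b ∧ j ∧ j) ∨ h(h(b ∧ b ∧ b ∧ j))
Sort:  b ∧ c ∧ h(b ∧ j ∧ j) ∨ c ∧ h(b ∧ j ∧ j) ∧ j ∨ h(h(b ∧ b ∧ b ∧ j))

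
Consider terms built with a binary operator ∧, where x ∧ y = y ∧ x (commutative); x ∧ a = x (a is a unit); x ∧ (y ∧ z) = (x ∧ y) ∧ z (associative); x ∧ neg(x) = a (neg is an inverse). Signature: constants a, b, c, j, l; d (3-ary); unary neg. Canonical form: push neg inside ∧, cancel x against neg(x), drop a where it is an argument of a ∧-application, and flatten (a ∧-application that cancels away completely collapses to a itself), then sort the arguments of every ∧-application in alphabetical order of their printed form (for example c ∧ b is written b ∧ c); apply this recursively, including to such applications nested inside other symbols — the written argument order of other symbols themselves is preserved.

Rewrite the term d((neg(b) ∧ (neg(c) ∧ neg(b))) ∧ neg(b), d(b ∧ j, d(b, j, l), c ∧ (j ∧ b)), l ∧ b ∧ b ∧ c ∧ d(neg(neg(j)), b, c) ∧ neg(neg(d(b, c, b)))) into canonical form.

Work inside:  l ∧ b ∧ b ∧ c ∧ d(neg(neg(j)), b, c) ∧ neg(neg(d(b, c, b)))
Push neg inside:  distribute neg over ∧ and collapse double neg
Collect terms:  l ∧ b ∧ b ∧ c ∧ d(j, b, c) ∧ d(b, c, b)
Sort:  b ∧ b ∧ c ∧ d(b, c, b) ∧ d(j, b, c) ∧ l
Put back:  d(neg(b) ∧ neg(b) ∧ neg(b) ∧ neg(c), d(b ∧ j, d(b, j, l), b ∧ c ∧ j), b ∧ b ∧ c ∧ d(b, c, b) ∧ d(j, b, c) ∧ l)

Answer: d(neg(b) ∧ neg(b) ∧ neg(b) ∧ neg(c), d(b ∧ j, d(b, j, l), b ∧ c ∧ j), b ∧ b ∧ c ∧ d(b, c, b) ∧ d(j, b, c) ∧ l)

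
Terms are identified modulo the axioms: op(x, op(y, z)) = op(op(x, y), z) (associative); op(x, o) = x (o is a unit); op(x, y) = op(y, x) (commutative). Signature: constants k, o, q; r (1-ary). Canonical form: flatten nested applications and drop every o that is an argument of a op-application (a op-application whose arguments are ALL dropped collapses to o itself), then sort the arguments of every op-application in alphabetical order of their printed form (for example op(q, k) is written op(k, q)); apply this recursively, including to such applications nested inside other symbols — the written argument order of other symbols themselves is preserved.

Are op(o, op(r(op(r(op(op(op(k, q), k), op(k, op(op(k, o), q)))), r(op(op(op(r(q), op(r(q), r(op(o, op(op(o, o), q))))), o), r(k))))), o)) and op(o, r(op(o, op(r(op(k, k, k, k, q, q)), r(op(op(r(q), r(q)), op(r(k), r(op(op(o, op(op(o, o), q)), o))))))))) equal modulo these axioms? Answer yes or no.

Left:  op(o, op(r(op(r(op(op(op(k, q), k), op(k, op(op(k, o), q)))), r(op(op(op(r(q), op(r(q), r(op(o, op(op(o, o), q))))), o), r(k))))), o))
  Merge nested applications:  op(o, r(op(r(op(op(op(k, q), k), op(k, op(op(k, o), q)))), r(op(op(op(r(q), op(r(q), r(op(o, op(op(o, o), q))))), o), r(k))))), o)
  Inside:  r(op(r(op(op(op(k, q), k), op(k, op(op(k, o), q)))), r(op(op(op(r(q), op(r(q), r(op(o, op(op(o, o), q))))), o), r(k)))))  →  r(op(r(op(k, k, k, k, q, q)), r(op(r(k), r(q), r(q), r(q)))))
  Drop the unit:  drop o (×2)
  Order the arguments:  r(op(r(op(k, k, k, k, q, q)), r(op(r(k), r(q), r(q), r(q)))))
Right:  op(o, r(op(o, op(r(op(k, k, k, k, q, q)), r(op(op(r(q), r(q)), op(r(k), r(op(op(o, op(op(o, o), q)), o)))))))))
  Simplify inside:  r(op(o, op(r(op(k, k, k, k, q, q)), r(op(op(r(q), r(q)), op(r(k), r(op(op(o, op(op(o, o), q)), o))))))))  →  r(op(r(op(k, k, k, k, q, q)), r(op(r(k), r(q), r(q), r(q)))))
  Units out:  drop o
  Order the arguments:  r(op(r(op(k, k, k, k, q, q)), r(op(r(k), r(q), r(q), r(q)))))

Answer: yes — both canonical forms are r(op(r(op(k, k, k, k, q, q)), r(op(r(k), r(q), r(q), r(q)))))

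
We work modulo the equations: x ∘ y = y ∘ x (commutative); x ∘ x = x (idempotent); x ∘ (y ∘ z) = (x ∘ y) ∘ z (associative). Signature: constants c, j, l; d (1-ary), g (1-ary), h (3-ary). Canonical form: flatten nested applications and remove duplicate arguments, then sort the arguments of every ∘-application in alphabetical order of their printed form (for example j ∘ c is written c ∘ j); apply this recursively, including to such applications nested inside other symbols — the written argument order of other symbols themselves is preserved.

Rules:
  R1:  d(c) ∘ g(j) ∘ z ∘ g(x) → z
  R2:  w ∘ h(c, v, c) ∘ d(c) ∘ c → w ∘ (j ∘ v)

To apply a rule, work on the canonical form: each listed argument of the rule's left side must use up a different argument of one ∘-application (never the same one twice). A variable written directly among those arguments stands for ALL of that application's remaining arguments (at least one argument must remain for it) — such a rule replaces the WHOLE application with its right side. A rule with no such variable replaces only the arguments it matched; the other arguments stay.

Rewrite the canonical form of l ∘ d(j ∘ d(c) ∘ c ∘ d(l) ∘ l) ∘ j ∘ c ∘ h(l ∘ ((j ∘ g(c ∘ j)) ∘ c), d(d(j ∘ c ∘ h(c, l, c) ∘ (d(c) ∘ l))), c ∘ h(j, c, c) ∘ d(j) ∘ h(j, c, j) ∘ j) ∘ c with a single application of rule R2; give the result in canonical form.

Canonical form:  c ∘ d(c ∘ d(c) ∘ d(l) ∘ j ∘ l) ∘ h(c ∘ g(c ∘ j) ∘ j ∘ l, d(d(c ∘ d(c) ∘ h(c, l, c) ∘ j ∘ l)), c ∘ d(j) ∘ h(j, c, c) ∘ h(j, c, j) ∘ j) ∘ j ∘ l
R2 matches:  uses c, d(c), h(c, l, c);  v := l, w := j ∘ l
The extension variable absorbs all remaining arguments, so the whole application is rewritten.
New term:  c ∘ d(c ∘ d(c) ∘ d(l) ∘ j ∘ l) ∘ h(c ∘ g(c ∘ j) ∘ j ∘ l, d(d(j ∘ l)), c ∘ d(j) ∘ h(j, c, c) ∘ h(j, c, j) ∘ j) ∘ j ∘ l

Answer: c ∘ d(c ∘ d(c) ∘ d(l) ∘ j ∘ l) ∘ h(c ∘ g(c ∘ j) ∘ j ∘ l, d(d(j ∘ l)), c ∘ d(j) ∘ h(j, c, c) ∘ h(j, c, j) ∘ j) ∘ j ∘ l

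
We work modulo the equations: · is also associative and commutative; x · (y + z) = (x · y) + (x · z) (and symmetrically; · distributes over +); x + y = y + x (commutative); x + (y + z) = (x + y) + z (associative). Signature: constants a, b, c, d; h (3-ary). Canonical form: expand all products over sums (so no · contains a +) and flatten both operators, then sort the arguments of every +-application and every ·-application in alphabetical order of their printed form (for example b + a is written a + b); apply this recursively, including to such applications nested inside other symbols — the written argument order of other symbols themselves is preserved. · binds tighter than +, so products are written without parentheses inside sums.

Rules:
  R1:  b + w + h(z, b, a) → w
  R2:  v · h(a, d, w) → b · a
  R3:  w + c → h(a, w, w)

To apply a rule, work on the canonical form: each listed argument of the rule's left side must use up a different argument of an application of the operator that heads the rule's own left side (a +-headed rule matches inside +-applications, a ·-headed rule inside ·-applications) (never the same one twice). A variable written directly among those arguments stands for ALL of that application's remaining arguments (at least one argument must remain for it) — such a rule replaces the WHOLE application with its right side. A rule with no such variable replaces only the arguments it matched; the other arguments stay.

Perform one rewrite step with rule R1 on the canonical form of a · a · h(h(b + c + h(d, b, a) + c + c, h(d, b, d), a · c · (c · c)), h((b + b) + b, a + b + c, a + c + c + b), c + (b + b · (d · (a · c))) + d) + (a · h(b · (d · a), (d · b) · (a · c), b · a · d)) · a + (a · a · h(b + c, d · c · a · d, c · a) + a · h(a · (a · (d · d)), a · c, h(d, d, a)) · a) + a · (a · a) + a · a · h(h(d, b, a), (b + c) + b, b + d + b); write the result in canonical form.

Canonical form:  a · a · a + a · a · h(a · a · d · d, a · c, h(d, d, a)) + a · a · h(a · b · d, a · b · c · d, a · b · d) + a · a · h(b + c, a · c · d · d, a · c) + a · a · h(h(b + c + c + c + h(d, b, a), h(d, b, d), a · c · c · c), h(b + b + b, a + b + c, a + b + c + c), a · b · c · d + b + c + d) + a · a · h(h(d, b, a), b + b + c, b + b + d)
Apply R1:  consuming b, h(d, b, a);  w := c + c + c, z := d
The variable takes the whole remainder — replace the entire application.
New term:  a · a · a + a · a · h(a · a · d · d, a · c, h(d, d, a)) + a · a · h(a · b · d, a · b · c · d, a · b · d) + a · a · h(b + c, a · c · d · d, a · c) + a · a · h(h(c + c + c, h(d, b, d), a · c · c · c), h(b + b + b, a + b + c, a + b + c + c), a · b · c · d + b + c + d) + a · a · h(h(d, b, a), b + b + c, b + b + d)

Answer: a · a · a + a · a · h(a · a · d · d, a · c, h(d, d, a)) + a · a · h(a · b · d, a · b · c · d, a · b · d) + a · a · h(b + c, a · c · d · d, a · c) + a · a · h(h(c + c + c, h(d, b, d), a · c · c · c), h(b + b + b, a + b + c, a + b + c + c), a · b · c · d + b + c + d) + a · a · h(h(d, b, a), b + b + c, b + b + d)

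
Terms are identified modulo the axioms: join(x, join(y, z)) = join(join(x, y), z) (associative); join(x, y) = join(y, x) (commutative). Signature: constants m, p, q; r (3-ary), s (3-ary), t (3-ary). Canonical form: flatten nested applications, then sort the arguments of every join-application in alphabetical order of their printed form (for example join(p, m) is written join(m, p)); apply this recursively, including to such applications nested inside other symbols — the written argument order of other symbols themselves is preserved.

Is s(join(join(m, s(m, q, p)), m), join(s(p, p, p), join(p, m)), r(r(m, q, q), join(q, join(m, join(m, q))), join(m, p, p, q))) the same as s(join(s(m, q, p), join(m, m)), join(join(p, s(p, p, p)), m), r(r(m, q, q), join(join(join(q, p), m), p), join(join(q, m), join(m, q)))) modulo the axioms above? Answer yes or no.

Answer: no — s(join(m, m, s(m, q, p)), join(m, p, s(p, p, p)), r(r(m, q, q), join(m, m, q, q), join(m, p, p, q))) vs s(join(m, m, s(m, q, p)), join(m, p, s(p, p, p)), r(r(m, q, q), join(m, p, p, q), join(m, m, q, q)))

Derivation:
Left:  s(join(join(m, s(m, q, p)), m), join(s(p, p, p), join(p, m)), r(r(m, q, q), join(q, join(m, join(m, q))), join(m, p, p, q)))
  Descend into:  join(s(p, p, p), join(p, m))
  Flatten:  join(s(p, p, p), p, m)
  Sort arguments:  join(m, p, s(p, p, p))
  Rebuild:  s(join(m, m, s(m, q, p)), join(m, p, s(p, p, p)), r(r(m, q, q), join(m, m, q, q), join(m, p, p, q)))
Right:  s(join(s(m, q, p), join(m, m)), join(join(p, s(p, p, p)), m), r(r(m, q, q), join(join(join(q, p), m), p), join(join(q, m), join(m, q))))
  Focus inside:  join(join(p, s(p, p, p)), m)
  Un-nest:  join(p, s(p, p, p), m)
  Order the arguments:  join(m, p, s(p, p, p))
  Put back:  s(join(m, m, s(m, q, p)), join(m, p, s(p, p, p)), r(r(m, q, q), join(m, p, p, q), join(m, m, q, q)))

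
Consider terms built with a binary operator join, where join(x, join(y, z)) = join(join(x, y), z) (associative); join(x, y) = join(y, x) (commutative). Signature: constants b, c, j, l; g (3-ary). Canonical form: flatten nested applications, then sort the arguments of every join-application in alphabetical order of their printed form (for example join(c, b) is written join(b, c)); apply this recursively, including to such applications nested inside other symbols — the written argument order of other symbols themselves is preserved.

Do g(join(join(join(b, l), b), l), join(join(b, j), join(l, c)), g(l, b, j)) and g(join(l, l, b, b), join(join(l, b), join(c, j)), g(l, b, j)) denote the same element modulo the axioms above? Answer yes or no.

Left:  g(join(join(join(b, l), b), l), join(join(b, j), join(l, c)), g(l, b, j))
  Descend into:  join(join(b, j), join(l, c))
  Merge nested applications:  join(b, j, l, c)
  Sort arguments:  join(b, c, j, l)
  Put back:  g(join(b, b, l, l), join(b, c, j, l), g(l, b, j))
Right:  g(join(l, l, b, b), join(join(l, b), join(c, j)), g(l, b, j))
  Work inside:  join(join(l, b), join(c, j))
  Un-nest:  join(l, b, c, j)
  Sort arguments:  join(b, c, j, l)
  Rebuild:  g(join(b, b, l, l), join(b, c, j, l), g(l, b, j))

Answer: yes — both canonical forms are g(join(b, b, l, l), join(b, c, j, l), g(l, b, j))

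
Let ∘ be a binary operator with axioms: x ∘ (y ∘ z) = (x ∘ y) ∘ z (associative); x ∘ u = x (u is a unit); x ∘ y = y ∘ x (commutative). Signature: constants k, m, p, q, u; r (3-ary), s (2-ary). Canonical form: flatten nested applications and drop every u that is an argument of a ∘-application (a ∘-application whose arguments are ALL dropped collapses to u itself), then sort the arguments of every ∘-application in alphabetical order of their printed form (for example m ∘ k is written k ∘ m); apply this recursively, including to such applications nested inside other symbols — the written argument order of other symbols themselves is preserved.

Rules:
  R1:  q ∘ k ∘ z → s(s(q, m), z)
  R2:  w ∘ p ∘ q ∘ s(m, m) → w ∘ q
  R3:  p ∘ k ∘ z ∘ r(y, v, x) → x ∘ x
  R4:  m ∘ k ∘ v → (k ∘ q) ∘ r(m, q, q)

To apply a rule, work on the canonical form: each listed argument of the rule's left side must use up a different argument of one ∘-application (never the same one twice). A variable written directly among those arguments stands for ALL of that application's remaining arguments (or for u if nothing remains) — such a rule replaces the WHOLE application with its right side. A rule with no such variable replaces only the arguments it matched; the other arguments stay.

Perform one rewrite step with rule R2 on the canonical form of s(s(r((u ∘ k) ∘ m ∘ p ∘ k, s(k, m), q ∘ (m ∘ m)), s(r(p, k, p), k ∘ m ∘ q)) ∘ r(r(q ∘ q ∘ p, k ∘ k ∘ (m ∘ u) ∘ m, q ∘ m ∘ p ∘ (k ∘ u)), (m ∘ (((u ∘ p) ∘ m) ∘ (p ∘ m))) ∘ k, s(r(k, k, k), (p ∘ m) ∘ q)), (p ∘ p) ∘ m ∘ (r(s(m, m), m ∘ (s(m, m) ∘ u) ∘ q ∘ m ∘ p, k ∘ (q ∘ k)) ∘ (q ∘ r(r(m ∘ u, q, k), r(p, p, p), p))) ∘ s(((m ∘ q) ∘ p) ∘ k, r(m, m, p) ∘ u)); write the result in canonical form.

Canonical form:  s(r(r(p ∘ q ∘ q, k ∘ k ∘ m ∘ m, k ∘ m ∘ p ∘ q), k ∘ m ∘ m ∘ m ∘ p ∘ p, s(r(k, k, k), m ∘ p ∘ q)) ∘ s(r(k ∘ k ∘ m ∘ p, s(k, m), m ∘ m ∘ q), s(r(p, k, p), k ∘ m ∘ q)), m ∘ p ∘ p ∘ q ∘ r(r(m, q, k), r(p, p, p), p) ∘ r(s(m, m), m ∘ m ∘ p ∘ q ∘ s(m, m), k ∘ k ∘ q) ∘ s(k ∘ m ∘ p ∘ q, r(m, m, p)))
R2 matches:  uses p, q, s(m, m);  w := m ∘ m
The variable takes the whole remainder — replace the entire application.
Result:  s(r(r(p ∘ q ∘ q, k ∘ k ∘ m ∘ m, k ∘ m ∘ p ∘ q), k ∘ m ∘ m ∘ m ∘ p ∘ p, s(r(k, k, k), m ∘ p ∘ q)) ∘ s(r(k ∘ k ∘ m ∘ p, s(k, m), m ∘ m ∘ q), s(r(p, k, p), k ∘ m ∘ q)), m ∘ p ∘ p ∘ q ∘ r(r(m, q, k), r(p, p, p), p) ∘ r(s(m, m), m ∘ m ∘ q, k ∘ k ∘ q) ∘ s(k ∘ m ∘ p ∘ q, r(m, m, p)))

Answer: s(r(r(p ∘ q ∘ q, k ∘ k ∘ m ∘ m, k ∘ m ∘ p ∘ q), k ∘ m ∘ m ∘ m ∘ p ∘ p, s(r(k, k, k), m ∘ p ∘ q)) ∘ s(r(k ∘ k ∘ m ∘ p, s(k, m), m ∘ m ∘ q), s(r(p, k, p), k ∘ m ∘ q)), m ∘ p ∘ p ∘ q ∘ r(r(m, q, k), r(p, p, p), p) ∘ r(s(m, m), m ∘ m ∘ q, k ∘ k ∘ q) ∘ s(k ∘ m ∘ p ∘ q, r(m, m, p)))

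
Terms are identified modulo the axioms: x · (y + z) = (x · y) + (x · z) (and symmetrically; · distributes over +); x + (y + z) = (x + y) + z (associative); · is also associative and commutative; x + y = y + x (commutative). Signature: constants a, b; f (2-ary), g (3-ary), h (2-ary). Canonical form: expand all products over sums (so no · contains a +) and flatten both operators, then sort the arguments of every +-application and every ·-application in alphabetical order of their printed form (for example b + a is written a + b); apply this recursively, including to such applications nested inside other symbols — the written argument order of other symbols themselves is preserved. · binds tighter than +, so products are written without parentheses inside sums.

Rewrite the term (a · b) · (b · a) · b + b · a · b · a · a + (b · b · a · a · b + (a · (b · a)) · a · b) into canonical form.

Merge nested applications:  a · a · b · b · b + a · a · a · b · b + a · a · b · b · b + a · a · a · b · b
Sort arguments:  a · a · a · b · b + a · a · a · b · b + a · a · b · b · b + a · a · b · b · b

Answer: a · a · a · b · b + a · a · a · b · b + a · a · b · b · b + a · a · b · b · b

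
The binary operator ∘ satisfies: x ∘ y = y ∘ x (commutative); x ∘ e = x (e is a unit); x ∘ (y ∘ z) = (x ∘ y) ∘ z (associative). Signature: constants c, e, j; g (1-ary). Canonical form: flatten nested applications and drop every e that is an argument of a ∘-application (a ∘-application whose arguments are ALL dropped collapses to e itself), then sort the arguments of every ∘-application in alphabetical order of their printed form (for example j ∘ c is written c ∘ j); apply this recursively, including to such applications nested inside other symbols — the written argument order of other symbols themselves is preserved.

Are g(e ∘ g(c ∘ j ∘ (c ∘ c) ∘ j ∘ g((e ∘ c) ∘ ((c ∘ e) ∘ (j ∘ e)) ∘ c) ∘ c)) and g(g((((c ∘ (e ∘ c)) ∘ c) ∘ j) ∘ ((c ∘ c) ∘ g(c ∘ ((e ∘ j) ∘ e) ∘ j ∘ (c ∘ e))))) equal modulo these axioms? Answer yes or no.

Left:  g(e ∘ g(c ∘ j ∘ (c ∘ c) ∘ j ∘ g((e ∘ c) ∘ ((c ∘ e) ∘ (j ∘ e)) ∘ c) ∘ c))
  Focus inside:  e ∘ g(c ∘ j ∘ (c ∘ c) ∘ j ∘ g((e ∘ c) ∘ ((c ∘ e) ∘ (j ∘ e)) ∘ c) ∘ c)
  Inside:  g(c ∘ j ∘ (c ∘ c) ∘ j ∘ g((e ∘ c) ∘ ((c ∘ e) ∘ (j ∘ e)) ∘ c) ∘ c)  →  g(c ∘ c ∘ c ∘ c ∘ g(c ∘ c ∘ c ∘ j) ∘ j ∘ j)
  Drop the unit:  drop e
  Sort arguments:  g(c ∘ c ∘ c ∘ c ∘ g(c ∘ c ∘ c ∘ j) ∘ j ∘ j)
  Reassemble:  g(g(c ∘ c ∘ c ∘ c ∘ g(c ∘ c ∘ c ∘ j) ∘ j ∘ j))
Right:  g(g((((c ∘ (e ∘ c)) ∘ c) ∘ j) ∘ ((c ∘ c) ∘ g(c ∘ ((e ∘ j) ∘ e) ∘ j ∘ (c ∘ e)))))
  Work inside:  (((c ∘ (e ∘ c)) ∘ c) ∘ j) ∘ ((c ∘ c) ∘ g(c ∘ ((e ∘ j) ∘ e) ∘ j ∘ (c ∘ e)))
  Flatten:  c ∘ e ∘ c ∘ c ∘ j ∘ c ∘ c ∘ g(c ∘ ((e ∘ j) ∘ e) ∘ j ∘ (c ∘ e))
  Canonicalize subterm:  g(c ∘ ((e ∘ j) ∘ e) ∘ j ∘ (c ∘ e))  →  g(c ∘ c ∘ j ∘ j)
  Units out:  drop e
  Sort arguments:  c ∘ c ∘ c ∘ c ∘ c ∘ g(c ∘ c ∘ j ∘ j) ∘ j
  Rebuild:  g(g(c ∘ c ∘ c ∘ c ∘ c ∘ g(c ∘ c ∘ j ∘ j) ∘ j))

Answer: no — g(g(c ∘ c ∘ c ∘ c ∘ g(c ∘ c ∘ c ∘ j) ∘ j ∘ j)) vs g(g(c ∘ c ∘ c ∘ c ∘ c ∘ g(c ∘ c ∘ j ∘ j) ∘ j))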